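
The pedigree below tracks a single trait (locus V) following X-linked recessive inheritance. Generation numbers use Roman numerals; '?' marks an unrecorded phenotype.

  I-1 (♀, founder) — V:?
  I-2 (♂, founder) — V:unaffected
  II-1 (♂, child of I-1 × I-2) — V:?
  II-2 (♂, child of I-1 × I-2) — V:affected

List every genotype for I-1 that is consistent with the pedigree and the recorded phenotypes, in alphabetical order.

I-1 ∈ {X^VX^v, X^vX^v}

V/I-1 ? ·: X^VX^v|X^vX^v
V/I-2 un ·: X^VY
V/II-1 ? I-1×I-2: X^VY|X^vY
V/II-2 aff I-1×I-2: X^vY
⇒ V over [I-1,I-2,II-1,II-2]: 3 consistent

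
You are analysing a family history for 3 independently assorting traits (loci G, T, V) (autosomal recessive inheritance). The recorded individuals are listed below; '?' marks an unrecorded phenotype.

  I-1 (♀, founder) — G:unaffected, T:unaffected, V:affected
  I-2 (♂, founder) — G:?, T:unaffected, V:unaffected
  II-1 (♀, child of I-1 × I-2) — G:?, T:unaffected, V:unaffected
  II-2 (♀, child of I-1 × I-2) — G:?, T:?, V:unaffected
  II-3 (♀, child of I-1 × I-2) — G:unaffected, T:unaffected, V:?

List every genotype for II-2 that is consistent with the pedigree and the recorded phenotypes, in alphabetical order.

II-2 ∈ {GG TT Vv, GG Tt Vv, GG tt Vv, Gg TT Vv, Gg Tt Vv, Gg tt Vv, gg TT Vv, gg Tt Vv, gg tt Vv}

G/I-1 un ·: GG|Gg
G/I-2 ? ·: GG|Gg|gg
G/II-1 ? I-1×I-2: GG|Gg|gg
G/II-2 ? I-1×I-2: GG|Gg|gg
G/II-3 un I-1×I-2: GG|Gg
⇒ G over [I-1,I-2,II-1,II-2,II-3]: 40 consistent
T/I-1 un ·: TT|Tt
T/I-2 un ·: TT|Tt
T/II-1 un I-1×I-2: TT|Tt
T/II-2 ? I-1×I-2: TT|Tt|tt
T/II-3 un I-1×I-2: TT|Tt
⇒ T over [I-1,I-2,II-1,II-2,II-3]: 29 consistent
V/I-1 aff ·: vv
V/I-2 un ·: VV|Vv
V/II-1 un I-1×I-2: Vv
V/II-2 un I-1×I-2: Vv
V/II-3 ? I-1×I-2: Vv|vv
⇒ V over [I-1,I-2,II-1,II-2,II-3]: 3 consistent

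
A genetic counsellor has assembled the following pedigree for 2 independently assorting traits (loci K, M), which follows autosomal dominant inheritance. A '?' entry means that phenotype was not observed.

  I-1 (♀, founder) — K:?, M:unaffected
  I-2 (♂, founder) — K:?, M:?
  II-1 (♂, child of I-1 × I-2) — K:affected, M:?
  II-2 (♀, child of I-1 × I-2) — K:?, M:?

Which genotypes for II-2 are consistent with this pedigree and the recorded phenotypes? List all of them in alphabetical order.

K/I-1 ? ·: kk|Kk|KK
K/I-2 ? ·: kk|Kk|KK
K/II-1 aff I-1×I-2: Kk|KK
K/II-2 ? I-1×I-2: kk|Kk|KK
⇒ K over [I-1,I-2,II-1,II-2]: 21 consistent
M/I-1 un ·: mm
M/I-2 ? ·: mm|Mm|MM
M/II-1 ? I-1×I-2: mm|Mm
M/II-2 ? I-1×I-2: mm|Mm
⇒ M over [I-1,I-2,II-1,II-2]: 6 consistent

II-2 ∈ {KK Mm, KK mm, Kk Mm, Kk mm, kk Mm, kk mm}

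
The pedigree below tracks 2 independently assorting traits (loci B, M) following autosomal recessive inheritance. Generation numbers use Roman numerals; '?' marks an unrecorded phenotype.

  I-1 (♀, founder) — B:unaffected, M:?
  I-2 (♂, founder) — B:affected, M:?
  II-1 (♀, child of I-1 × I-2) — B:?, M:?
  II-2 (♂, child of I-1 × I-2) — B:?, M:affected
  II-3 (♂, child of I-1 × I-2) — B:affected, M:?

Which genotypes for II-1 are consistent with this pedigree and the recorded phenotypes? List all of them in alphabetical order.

II-1 ∈ {Bb MM, Bb Mm, Bb mm, bb MM, bb Mm, bb mm}

B/I-1 un ·: Bb
B/I-2 aff ·: bb
B/II-1 ? I-1×I-2: Bb|bb
B/II-2 ? I-1×I-2: Bb|bb
B/II-3 aff I-1×I-2: bb
⇒ B over [I-1,I-2,II-1,II-2,II-3]: 4 consistent
M/I-1 ? ·: Mm|mm
M/I-2 ? ·: Mm|mm
M/II-1 ? I-1×I-2: MM|Mm|mm
M/II-2 aff I-1×I-2: mm
M/II-3 ? I-1×I-2: MM|Mm|mm
⇒ M over [I-1,I-2,II-1,II-2,II-3]: 18 consistent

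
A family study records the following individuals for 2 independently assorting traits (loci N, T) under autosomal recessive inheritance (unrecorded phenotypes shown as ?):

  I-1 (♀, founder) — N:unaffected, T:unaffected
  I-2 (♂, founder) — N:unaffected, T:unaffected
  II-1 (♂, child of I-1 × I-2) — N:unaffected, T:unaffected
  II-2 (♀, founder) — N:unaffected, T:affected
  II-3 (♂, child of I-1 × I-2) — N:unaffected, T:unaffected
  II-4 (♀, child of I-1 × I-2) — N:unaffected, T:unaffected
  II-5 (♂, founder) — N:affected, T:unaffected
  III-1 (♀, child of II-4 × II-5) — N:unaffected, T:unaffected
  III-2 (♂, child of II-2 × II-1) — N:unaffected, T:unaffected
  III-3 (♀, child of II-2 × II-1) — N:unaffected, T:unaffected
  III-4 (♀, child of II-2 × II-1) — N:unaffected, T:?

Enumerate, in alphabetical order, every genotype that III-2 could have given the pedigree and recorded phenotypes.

N/I-1 un ·: NN|Nn
N/I-2 un ·: NN|Nn
N/II-1 un I-1×I-2: NN|Nn
N/II-2 un ·: NN|Nn
N/II-3 un I-1×I-2: NN|Nn
N/II-4 un I-1×I-2: NN|Nn
N/II-5 aff ·: nn
N/III-1 un II-4×II-5: Nn
N/III-2 un II-2×II-1: NN|Nn
N/III-3 un II-2×II-1: NN|Nn
N/III-4 un II-2×II-1: NN|Nn
⇒ N over [I-1,I-2,II-1,II-2,II-3,II-4,II-5,III-1,III-2,III-3,III-4]: 309 consistent
T/I-1 un ·: TT|Tt
T/I-2 un ·: TT|Tt
T/II-1 un I-1×I-2: TT|Tt
T/II-2 aff ·: tt
T/II-3 un I-1×I-2: TT|Tt
T/II-4 un I-1×I-2: TT|Tt
T/II-5 un ·: TT|Tt
T/III-1 un II-4×II-5: TT|Tt
T/III-2 un II-2×II-1: Tt
T/III-3 un II-2×II-1: Tt
T/III-4 ? II-2×II-1: Tt|tt
⇒ T over [I-1,I-2,II-1,II-2,II-3,II-4,II-5,III-1,III-2,III-3,III-4]: 129 consistent

III-2 ∈ {NN Tt, Nn Tt}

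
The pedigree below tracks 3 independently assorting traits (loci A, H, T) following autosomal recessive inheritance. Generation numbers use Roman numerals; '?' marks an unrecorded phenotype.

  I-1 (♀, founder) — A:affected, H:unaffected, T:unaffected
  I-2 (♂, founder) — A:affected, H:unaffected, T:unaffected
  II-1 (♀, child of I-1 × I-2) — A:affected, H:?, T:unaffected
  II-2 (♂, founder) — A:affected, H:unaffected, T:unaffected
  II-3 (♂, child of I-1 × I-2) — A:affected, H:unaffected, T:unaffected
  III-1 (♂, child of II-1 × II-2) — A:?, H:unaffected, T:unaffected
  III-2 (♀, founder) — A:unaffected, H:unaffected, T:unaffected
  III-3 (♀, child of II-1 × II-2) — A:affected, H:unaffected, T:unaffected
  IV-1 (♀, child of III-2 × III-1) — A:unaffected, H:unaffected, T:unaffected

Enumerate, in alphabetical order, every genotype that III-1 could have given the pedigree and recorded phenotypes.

III-1 ∈ {aa HH TT, aa HH Tt, aa Hh TT, aa Hh Tt}

A/I-1 aff ·: aa
A/I-2 aff ·: aa
A/II-1 aff I-1×I-2: aa
A/II-2 aff ·: aa
A/II-3 aff I-1×I-2: aa
A/III-1 ? II-1×II-2: aa
A/III-2 un ·: AA|Aa
A/III-3 aff II-1×II-2: aa
A/IV-1 un III-2×III-1: Aa
⇒ A over [I-1,I-2,II-1,II-2,II-3,III-1,III-2,III-3,IV-1]: 2 consistent
H/I-1 un ·: HH|Hh
H/I-2 un ·: HH|Hh
H/II-1 ? I-1×I-2: HH|Hh|hh
H/II-2 un ·: HH|Hh
H/II-3 un I-1×I-2: HH|Hh
H/III-1 un II-1×II-2: HH|Hh
H/III-2 un ·: HH|Hh
H/III-3 un II-1×II-2: HH|Hh
H/IV-1 un III-2×III-1: HH|Hh
⇒ H over [I-1,I-2,II-1,II-2,II-3,III-1,III-2,III-3,IV-1]: 303 consistent
T/I-1 un ·: TT|Tt
T/I-2 un ·: TT|Tt
T/II-1 un I-1×I-2: TT|Tt
T/II-2 un ·: TT|Tt
T/II-3 un I-1×I-2: TT|Tt
T/III-1 un II-1×II-2: TT|Tt
T/III-2 un ·: TT|Tt
T/III-3 un II-1×II-2: TT|Tt
T/IV-1 un III-2×III-1: TT|Tt
⇒ T over [I-1,I-2,II-1,II-2,II-3,III-1,III-2,III-3,IV-1]: 287 consistent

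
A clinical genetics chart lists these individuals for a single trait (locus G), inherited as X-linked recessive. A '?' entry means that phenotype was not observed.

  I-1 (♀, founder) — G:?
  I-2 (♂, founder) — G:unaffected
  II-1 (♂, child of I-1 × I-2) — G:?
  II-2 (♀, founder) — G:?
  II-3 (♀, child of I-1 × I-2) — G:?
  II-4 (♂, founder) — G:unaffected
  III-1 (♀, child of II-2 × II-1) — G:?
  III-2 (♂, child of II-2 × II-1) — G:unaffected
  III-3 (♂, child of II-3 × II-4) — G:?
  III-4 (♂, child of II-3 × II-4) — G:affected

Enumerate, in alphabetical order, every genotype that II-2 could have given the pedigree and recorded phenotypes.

II-2 ∈ {X^GX^G, X^GX^g}

G/I-1 ? ·: X^GX^g|X^gX^g
G/I-2 un ·: X^GY
G/II-1 ? I-1×I-2: X^GY|X^gY
G/II-2 ? ·: X^GX^G|X^GX^g
G/II-3 ? I-1×I-2: X^GX^g
G/II-4 un ·: X^GY
G/III-1 ? II-2×II-1: X^GX^G|X^GX^g|X^gX^g
G/III-2 un II-2×II-1: X^GY
G/III-3 ? II-3×II-4: X^GY|X^gY
G/III-4 aff II-3×II-4: X^gY
⇒ G over [I-1,I-2,II-1,II-2,II-3,II-4,III-1,III-2,III-3,III-4]: 18 consistent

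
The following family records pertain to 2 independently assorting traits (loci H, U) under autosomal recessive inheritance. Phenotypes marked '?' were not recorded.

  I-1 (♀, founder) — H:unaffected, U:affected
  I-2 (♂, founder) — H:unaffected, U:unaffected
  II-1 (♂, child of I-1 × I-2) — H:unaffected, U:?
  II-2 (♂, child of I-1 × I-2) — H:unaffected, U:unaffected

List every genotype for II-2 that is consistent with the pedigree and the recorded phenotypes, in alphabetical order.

II-2 ∈ {HH Uu, Hh Uu}

H/I-1 un ·: HH|Hh
H/I-2 un ·: HH|Hh
H/II-1 un I-1×I-2: HH|Hh
H/II-2 un I-1×I-2: HH|Hh
⇒ H over [I-1,I-2,II-1,II-2]: 13 consistent
U/I-1 aff ·: uu
U/I-2 un ·: UU|Uu
U/II-1 ? I-1×I-2: Uu|uu
U/II-2 un I-1×I-2: Uu
⇒ U over [I-1,I-2,II-1,II-2]: 3 consistent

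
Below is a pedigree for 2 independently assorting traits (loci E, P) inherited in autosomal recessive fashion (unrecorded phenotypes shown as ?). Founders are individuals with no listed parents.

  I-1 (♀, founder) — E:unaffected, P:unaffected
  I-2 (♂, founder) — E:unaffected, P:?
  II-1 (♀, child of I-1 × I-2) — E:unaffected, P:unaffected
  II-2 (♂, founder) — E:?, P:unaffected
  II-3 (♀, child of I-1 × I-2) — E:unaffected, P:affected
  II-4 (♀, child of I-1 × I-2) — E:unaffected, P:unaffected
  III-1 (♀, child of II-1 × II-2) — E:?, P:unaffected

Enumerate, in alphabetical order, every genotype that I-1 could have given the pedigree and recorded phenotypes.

E/I-1 un ·: EE|Ee
E/I-2 un ·: EE|Ee
E/II-1 un I-1×I-2: EE|Ee
E/II-2 ? ·: EE|Ee|ee
E/II-3 un I-1×I-2: EE|Ee
E/II-4 un I-1×I-2: EE|Ee
E/III-1 ? II-1×II-2: EE|Ee|ee
⇒ E over [I-1,I-2,II-1,II-2,II-3,II-4,III-1]: 136 consistent
P/I-1 un ·: Pp
P/I-2 ? ·: Pp|pp
P/II-1 un I-1×I-2: PP|Pp
P/II-2 un ·: PP|Pp
P/II-3 aff I-1×I-2: pp
P/II-4 un I-1×I-2: PP|Pp
P/III-1 un II-1×II-2: PP|Pp
⇒ P over [I-1,I-2,II-1,II-2,II-3,II-4,III-1]: 18 consistent

I-1 ∈ {EE Pp, Ee Pp}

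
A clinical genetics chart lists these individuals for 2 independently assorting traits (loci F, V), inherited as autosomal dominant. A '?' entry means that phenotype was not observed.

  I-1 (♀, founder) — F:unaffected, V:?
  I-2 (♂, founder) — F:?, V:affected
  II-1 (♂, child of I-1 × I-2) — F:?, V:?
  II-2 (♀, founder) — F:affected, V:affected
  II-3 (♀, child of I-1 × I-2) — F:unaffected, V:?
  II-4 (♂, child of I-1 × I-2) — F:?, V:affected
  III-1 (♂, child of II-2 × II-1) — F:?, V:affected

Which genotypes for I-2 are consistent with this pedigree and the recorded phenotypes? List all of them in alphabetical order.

F/I-1 un ·: ff
F/I-2 ? ·: ff|Ff
F/II-1 ? I-1×I-2: ff|Ff
F/II-2 aff ·: Ff|FF
F/II-3 un I-1×I-2: ff
F/II-4 ? I-1×I-2: ff|Ff
F/III-1 ? II-2×II-1: ff|Ff|FF
⇒ F over [I-1,I-2,II-1,II-2,II-3,II-4,III-1]: 19 consistent
V/I-1 ? ·: vv|Vv|VV
V/I-2 aff ·: Vv|VV
V/II-1 ? I-1×I-2: vv|Vv|VV
V/II-2 aff ·: Vv|VV
V/II-3 ? I-1×I-2: vv|Vv|VV
V/II-4 aff I-1×I-2: Vv|VV
V/III-1 aff II-2×II-1: Vv|VV
⇒ V over [I-1,I-2,II-1,II-2,II-3,II-4,III-1]: 129 consistent

I-2 ∈ {Ff VV, Ff Vv, ff VV, ff Vv}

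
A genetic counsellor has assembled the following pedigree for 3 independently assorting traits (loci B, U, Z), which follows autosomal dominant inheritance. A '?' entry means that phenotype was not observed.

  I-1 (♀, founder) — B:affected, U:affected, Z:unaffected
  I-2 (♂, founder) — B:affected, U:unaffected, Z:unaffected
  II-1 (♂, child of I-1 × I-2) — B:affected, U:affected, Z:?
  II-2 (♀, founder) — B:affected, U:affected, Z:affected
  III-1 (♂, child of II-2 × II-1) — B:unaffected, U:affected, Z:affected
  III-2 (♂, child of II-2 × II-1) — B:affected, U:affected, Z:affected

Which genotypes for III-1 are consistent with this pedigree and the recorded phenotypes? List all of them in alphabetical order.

III-1 ∈ {bb UU Zz, bb Uu Zz}

B/I-1 aff ·: Bb|BB
B/I-2 aff ·: Bb|BB
B/II-1 aff I-1×I-2: Bb
B/II-2 aff ·: Bb
B/III-1 un II-2×II-1: bb
B/III-2 aff II-2×II-1: Bb|BB
⇒ B over [I-1,I-2,II-1,II-2,III-1,III-2]: 6 consistent
U/I-1 aff ·: Uu|UU
U/I-2 un ·: uu
U/II-1 aff I-1×I-2: Uu
U/II-2 aff ·: Uu|UU
U/III-1 aff II-2×II-1: Uu|UU
U/III-2 aff II-2×II-1: Uu|UU
⇒ U over [I-1,I-2,II-1,II-2,III-1,III-2]: 16 consistent
Z/I-1 un ·: zz
Z/I-2 un ·: zz
Z/II-1 ? I-1×I-2: zz
Z/II-2 aff ·: Zz|ZZ
Z/III-1 aff II-2×II-1: Zz
Z/III-2 aff II-2×II-1: Zz
⇒ Z over [I-1,I-2,II-1,II-2,III-1,III-2]: 2 consistent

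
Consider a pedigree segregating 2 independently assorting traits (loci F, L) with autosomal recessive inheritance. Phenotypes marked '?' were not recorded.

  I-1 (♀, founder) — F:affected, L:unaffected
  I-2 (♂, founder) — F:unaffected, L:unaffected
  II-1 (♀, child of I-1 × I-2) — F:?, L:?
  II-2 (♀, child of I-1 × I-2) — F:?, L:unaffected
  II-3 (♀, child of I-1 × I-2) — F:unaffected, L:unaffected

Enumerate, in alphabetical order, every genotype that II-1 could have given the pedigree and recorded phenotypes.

F/I-1 aff ·: ff
F/I-2 un ·: FF|Ff
F/II-1 ? I-1×I-2: Ff|ff
F/II-2 ? I-1×I-2: Ff|ff
F/II-3 un I-1×I-2: Ff
⇒ F over [I-1,I-2,II-1,II-2,II-3]: 5 consistent
L/I-1 un ·: LL|Ll
L/I-2 un ·: LL|Ll
L/II-1 ? I-1×I-2: LL|Ll|ll
L/II-2 un I-1×I-2: LL|Ll
L/II-3 un I-1×I-2: LL|Ll
⇒ L over [I-1,I-2,II-1,II-2,II-3]: 29 consistent

II-1 ∈ {Ff LL, Ff Ll, Ff ll, ff LL, ff Ll, ff ll}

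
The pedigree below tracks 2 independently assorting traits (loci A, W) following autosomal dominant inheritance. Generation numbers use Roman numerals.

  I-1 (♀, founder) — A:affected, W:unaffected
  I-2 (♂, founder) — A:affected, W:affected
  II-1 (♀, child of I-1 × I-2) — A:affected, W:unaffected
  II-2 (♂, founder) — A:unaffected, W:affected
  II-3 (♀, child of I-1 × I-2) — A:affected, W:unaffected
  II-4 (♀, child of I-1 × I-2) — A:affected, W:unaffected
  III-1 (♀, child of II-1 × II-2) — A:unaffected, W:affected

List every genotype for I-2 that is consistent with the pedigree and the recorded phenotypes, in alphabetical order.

A/I-1 aff ·: Aa|AA
A/I-2 aff ·: Aa|AA
A/II-1 aff I-1×I-2: Aa
A/II-2 un ·: aa
A/II-3 aff I-1×I-2: Aa|AA
A/II-4 aff I-1×I-2: Aa|AA
A/III-1 un II-1×II-2: aa
⇒ A over [I-1,I-2,II-1,II-2,II-3,II-4,III-1]: 12 consistent
W/I-1 un ·: ww
W/I-2 aff ·: Ww
W/II-1 un I-1×I-2: ww
W/II-2 aff ·: Ww|WW
W/II-3 un I-1×I-2: ww
W/II-4 un I-1×I-2: ww
W/III-1 aff II-1×II-2: Ww
⇒ W over [I-1,I-2,II-1,II-2,II-3,II-4,III-1]: 2 consistent

I-2 ∈ {AA Ww, Aa Ww}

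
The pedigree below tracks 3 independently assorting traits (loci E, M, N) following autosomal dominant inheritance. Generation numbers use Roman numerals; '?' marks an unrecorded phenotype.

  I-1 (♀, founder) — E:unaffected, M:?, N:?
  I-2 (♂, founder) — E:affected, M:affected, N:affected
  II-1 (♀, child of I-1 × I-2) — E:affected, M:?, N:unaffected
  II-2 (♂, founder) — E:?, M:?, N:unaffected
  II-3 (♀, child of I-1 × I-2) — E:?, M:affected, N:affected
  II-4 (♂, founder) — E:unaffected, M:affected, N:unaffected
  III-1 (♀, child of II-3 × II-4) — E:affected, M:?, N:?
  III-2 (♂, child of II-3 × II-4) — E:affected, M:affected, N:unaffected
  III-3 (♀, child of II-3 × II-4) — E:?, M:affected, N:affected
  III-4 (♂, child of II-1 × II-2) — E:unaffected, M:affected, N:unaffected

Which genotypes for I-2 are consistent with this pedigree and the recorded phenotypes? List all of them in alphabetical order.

E/I-1 un ·: ee
E/I-2 aff ·: Ee|EE
E/II-1 aff I-1×I-2: Ee
E/II-2 ? ·: ee|Ee
E/II-3 ? I-1×I-2: Ee
E/II-4 un ·: ee
E/III-1 aff II-3×II-4: Ee
E/III-2 aff II-3×II-4: Ee
E/III-3 ? II-3×II-4: ee|Ee
E/III-4 un II-1×II-2: ee
⇒ E over [I-1,I-2,II-1,II-2,II-3,II-4,III-1,III-2,III-3,III-4]: 8 consistent
M/I-1 ? ·: mm|Mm|MM
M/I-2 aff ·: Mm|MM
M/II-1 ? I-1×I-2: mm|Mm|MM
M/II-2 ? ·: mm|Mm|MM
M/II-3 aff I-1×I-2: Mm|MM
M/II-4 aff ·: Mm|MM
M/III-1 ? II-3×II-4: mm|Mm|MM
M/III-2 aff II-3×II-4: Mm|MM
M/III-3 aff II-3×II-4: Mm|MM
M/III-4 aff II-1×II-2: Mm|MM
⇒ M over [I-1,I-2,II-1,II-2,II-3,II-4,III-1,III-2,III-3,III-4]: 1117 consistent
N/I-1 ? ·: nn|Nn
N/I-2 aff ·: Nn
N/II-1 un I-1×I-2: nn
N/II-2 un ·: nn
N/II-3 aff I-1×I-2: Nn
N/II-4 un ·: nn
N/III-1 ? II-3×II-4: nn|Nn
N/III-2 un II-3×II-4: nn
N/III-3 aff II-3×II-4: Nn
N/III-4 un II-1×II-2: nn
⇒ N over [I-1,I-2,II-1,II-2,II-3,II-4,III-1,III-2,III-3,III-4]: 4 consistent

I-2 ∈ {EE MM Nn, EE Mm Nn, Ee MM Nn, Ee Mm Nn}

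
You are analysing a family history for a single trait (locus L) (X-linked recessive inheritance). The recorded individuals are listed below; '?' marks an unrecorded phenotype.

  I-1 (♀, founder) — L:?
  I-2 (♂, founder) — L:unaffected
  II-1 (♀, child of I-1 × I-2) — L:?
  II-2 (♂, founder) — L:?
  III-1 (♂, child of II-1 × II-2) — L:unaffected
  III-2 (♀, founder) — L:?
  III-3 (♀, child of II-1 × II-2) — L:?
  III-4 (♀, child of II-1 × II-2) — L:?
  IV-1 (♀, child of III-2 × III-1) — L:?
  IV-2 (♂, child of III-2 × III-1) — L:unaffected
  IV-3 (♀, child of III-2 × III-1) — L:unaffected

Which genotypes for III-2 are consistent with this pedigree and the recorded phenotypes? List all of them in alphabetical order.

III-2 ∈ {X^LX^L, X^LX^l}

L/I-1 ? ·: X^LX^L|X^LX^l|X^lX^l
L/I-2 un ·: X^LY
L/II-1 ? I-1×I-2: X^LX^L|X^LX^l
L/II-2 ? ·: X^LY|X^lY
L/III-1 un II-1×II-2: X^LY
L/III-2 ? ·: X^LX^L|X^LX^l
L/III-3 ? II-1×II-2: X^LX^L|X^LX^l|X^lX^l
L/III-4 ? II-1×II-2: X^LX^L|X^LX^l|X^lX^l
L/IV-1 ? III-2×III-1: X^LX^L|X^LX^l
L/IV-2 un III-2×III-1: X^LY
L/IV-3 un III-2×III-1: X^LX^L|X^LX^l
⇒ L over [I-1,I-2,II-1,II-2,III-1,III-2,III-3,III-4,IV-1,IV-2,IV-3]: 100 consistent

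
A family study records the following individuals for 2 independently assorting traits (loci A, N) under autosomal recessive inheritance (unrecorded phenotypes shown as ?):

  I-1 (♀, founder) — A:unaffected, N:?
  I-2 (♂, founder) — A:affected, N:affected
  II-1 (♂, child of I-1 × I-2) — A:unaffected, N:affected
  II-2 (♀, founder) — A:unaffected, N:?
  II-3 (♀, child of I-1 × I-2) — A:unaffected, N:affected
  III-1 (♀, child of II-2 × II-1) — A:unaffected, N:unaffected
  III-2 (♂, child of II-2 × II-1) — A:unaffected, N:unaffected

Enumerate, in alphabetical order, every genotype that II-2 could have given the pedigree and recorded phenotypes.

A/I-1 un ·: AA|Aa
A/I-2 aff ·: aa
A/II-1 un I-1×I-2: Aa
A/II-2 un ·: AA|Aa
A/II-3 un I-1×I-2: Aa
A/III-1 un II-2×II-1: AA|Aa
A/III-2 un II-2×II-1: AA|Aa
⇒ A over [I-1,I-2,II-1,II-2,II-3,III-1,III-2]: 16 consistent
N/I-1 ? ·: Nn|nn
N/I-2 aff ·: nn
N/II-1 aff I-1×I-2: nn
N/II-2 ? ·: NN|Nn
N/II-3 aff I-1×I-2: nn
N/III-1 un II-2×II-1: Nn
N/III-2 un II-2×II-1: Nn
⇒ N over [I-1,I-2,II-1,II-2,II-3,III-1,III-2]: 4 consistent

II-2 ∈ {AA NN, AA Nn, Aa NN, Aa Nn}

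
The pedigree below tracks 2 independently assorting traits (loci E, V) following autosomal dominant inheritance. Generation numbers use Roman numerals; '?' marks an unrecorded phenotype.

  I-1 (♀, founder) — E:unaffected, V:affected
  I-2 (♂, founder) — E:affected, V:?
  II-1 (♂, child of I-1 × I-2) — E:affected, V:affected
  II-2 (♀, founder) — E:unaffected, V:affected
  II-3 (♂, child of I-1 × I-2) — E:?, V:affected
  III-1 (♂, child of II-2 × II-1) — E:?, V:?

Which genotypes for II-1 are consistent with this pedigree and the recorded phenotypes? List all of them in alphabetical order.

E/I-1 un ·: ee
E/I-2 aff ·: Ee|EE
E/II-1 aff I-1×I-2: Ee
E/II-2 un ·: ee
E/II-3 ? I-1×I-2: ee|Ee
E/III-1 ? II-2×II-1: ee|Ee
⇒ E over [I-1,I-2,II-1,II-2,II-3,III-1]: 6 consistent
V/I-1 aff ·: Vv|VV
V/I-2 ? ·: vv|Vv|VV
V/II-1 aff I-1×I-2: Vv|VV
V/II-2 aff ·: Vv|VV
V/II-3 aff I-1×I-2: Vv|VV
V/III-1 ? II-2×II-1: vv|Vv|VV
⇒ V over [I-1,I-2,II-1,II-2,II-3,III-1]: 61 consistent

II-1 ∈ {Ee VV, Ee Vv}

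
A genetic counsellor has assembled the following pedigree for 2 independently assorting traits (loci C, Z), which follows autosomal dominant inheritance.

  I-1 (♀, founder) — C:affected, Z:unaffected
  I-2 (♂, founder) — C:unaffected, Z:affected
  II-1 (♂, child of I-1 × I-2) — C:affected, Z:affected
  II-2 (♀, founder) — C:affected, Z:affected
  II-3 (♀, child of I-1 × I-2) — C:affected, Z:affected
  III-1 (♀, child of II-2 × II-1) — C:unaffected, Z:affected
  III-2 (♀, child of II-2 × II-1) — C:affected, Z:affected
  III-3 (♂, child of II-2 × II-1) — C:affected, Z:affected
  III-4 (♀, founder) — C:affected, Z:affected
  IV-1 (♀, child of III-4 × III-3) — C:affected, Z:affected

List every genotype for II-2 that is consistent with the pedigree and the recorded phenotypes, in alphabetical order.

C/I-1 aff ·: Cc|CC
C/I-2 un ·: cc
C/II-1 aff I-1×I-2: Cc
C/II-2 aff ·: Cc
C/II-3 aff I-1×I-2: Cc
C/III-1 un II-2×II-1: cc
C/III-2 aff II-2×II-1: Cc|CC
C/III-3 aff II-2×II-1: Cc|CC
C/III-4 aff ·: Cc|CC
C/IV-1 aff III-4×III-3: Cc|CC
⇒ C over [I-1,I-2,II-1,II-2,II-3,III-1,III-2,III-3,III-4,IV-1]: 28 consistent
Z/I-1 un ·: zz
Z/I-2 aff ·: Zz|ZZ
Z/II-1 aff I-1×I-2: Zz
Z/II-2 aff ·: Zz|ZZ
Z/II-3 aff I-1×I-2: Zz
Z/III-1 aff II-2×II-1: Zz|ZZ
Z/III-2 aff II-2×II-1: Zz|ZZ
Z/III-3 aff II-2×II-1: Zz|ZZ
Z/III-4 aff ·: Zz|ZZ
Z/IV-1 aff III-4×III-3: Zz|ZZ
⇒ Z over [I-1,I-2,II-1,II-2,II-3,III-1,III-2,III-3,III-4,IV-1]: 112 consistent

II-2 ∈ {Cc ZZ, Cc Zz}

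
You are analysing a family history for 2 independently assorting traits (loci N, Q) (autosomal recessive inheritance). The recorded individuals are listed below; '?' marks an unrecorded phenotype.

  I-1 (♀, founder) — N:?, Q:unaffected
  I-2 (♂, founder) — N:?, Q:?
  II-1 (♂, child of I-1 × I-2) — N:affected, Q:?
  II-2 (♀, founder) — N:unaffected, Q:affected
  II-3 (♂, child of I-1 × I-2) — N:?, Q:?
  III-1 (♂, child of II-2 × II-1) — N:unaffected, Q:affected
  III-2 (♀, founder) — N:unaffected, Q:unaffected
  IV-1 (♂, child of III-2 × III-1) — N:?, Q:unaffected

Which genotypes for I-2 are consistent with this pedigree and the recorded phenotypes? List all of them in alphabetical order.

N/I-1 ? ·: Nn|nn
N/I-2 ? ·: Nn|nn
N/II-1 aff I-1×I-2: nn
N/II-2 un ·: NN|Nn
N/II-3 ? I-1×I-2: NN|Nn|nn
N/III-1 un II-2×II-1: Nn
N/III-2 un ·: NN|Nn
N/IV-1 ? III-2×III-1: NN|Nn|nn
⇒ N over [I-1,I-2,II-1,II-2,II-3,III-1,III-2,IV-1]: 80 consistent
Q/I-1 un ·: QQ|Qq
Q/I-2 ? ·: QQ|Qq|qq
Q/II-1 ? I-1×I-2: Qq|qq
Q/II-2 aff ·: qq
Q/II-3 ? I-1×I-2: QQ|Qq|qq
Q/III-1 aff II-2×II-1: qq
Q/III-2 un ·: QQ|Qq
Q/IV-1 un III-2×III-1: Qq
⇒ Q over [I-1,I-2,II-1,II-2,II-3,III-1,III-2,IV-1]: 30 consistent

I-2 ∈ {Nn QQ, Nn Qq, Nn qq, nn QQ, nn Qq, nn qq}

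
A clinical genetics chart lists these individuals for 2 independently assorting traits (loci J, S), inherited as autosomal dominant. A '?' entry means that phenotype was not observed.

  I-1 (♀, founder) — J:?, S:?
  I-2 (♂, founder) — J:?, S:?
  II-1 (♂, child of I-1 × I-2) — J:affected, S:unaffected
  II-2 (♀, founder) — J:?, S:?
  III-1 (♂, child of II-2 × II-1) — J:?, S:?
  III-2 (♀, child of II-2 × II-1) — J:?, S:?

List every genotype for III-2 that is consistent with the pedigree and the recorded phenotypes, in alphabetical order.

III-2 ∈ {JJ Ss, JJ ss, Jj Ss, Jj ss, jj Ss, jj ss}

J/I-1 ? ·: jj|Jj|JJ
J/I-2 ? ·: jj|Jj|JJ
J/II-1 aff I-1×I-2: Jj|JJ
J/II-2 ? ·: jj|Jj|JJ
J/III-1 ? II-2×II-1: jj|Jj|JJ
J/III-2 ? II-2×II-1: jj|Jj|JJ
⇒ J over [I-1,I-2,II-1,II-2,III-1,III-2]: 143 consistent
S/I-1 ? ·: ss|Ss
S/I-2 ? ·: ss|Ss
S/II-1 un I-1×I-2: ss
S/II-2 ? ·: ss|Ss|SS
S/III-1 ? II-2×II-1: ss|Ss
S/III-2 ? II-2×II-1: ss|Ss
⇒ S over [I-1,I-2,II-1,II-2,III-1,III-2]: 24 consistent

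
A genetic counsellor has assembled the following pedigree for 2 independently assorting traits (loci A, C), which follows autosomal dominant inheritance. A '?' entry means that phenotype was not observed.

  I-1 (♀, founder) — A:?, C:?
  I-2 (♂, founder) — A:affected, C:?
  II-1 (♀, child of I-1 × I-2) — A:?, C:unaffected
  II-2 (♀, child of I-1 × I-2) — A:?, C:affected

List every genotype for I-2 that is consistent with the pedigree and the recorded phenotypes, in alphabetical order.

A/I-1 ? ·: aa|Aa|AA
A/I-2 aff ·: Aa|AA
A/II-1 ? I-1×I-2: aa|Aa|AA
A/II-2 ? I-1×I-2: aa|Aa|AA
⇒ A over [I-1,I-2,II-1,II-2]: 23 consistent
C/I-1 ? ·: cc|Cc
C/I-2 ? ·: cc|Cc
C/II-1 un I-1×I-2: cc
C/II-2 aff I-1×I-2: Cc|CC
⇒ C over [I-1,I-2,II-1,II-2]: 4 consistent

I-2 ∈ {AA Cc, AA cc, Aa Cc, Aa cc}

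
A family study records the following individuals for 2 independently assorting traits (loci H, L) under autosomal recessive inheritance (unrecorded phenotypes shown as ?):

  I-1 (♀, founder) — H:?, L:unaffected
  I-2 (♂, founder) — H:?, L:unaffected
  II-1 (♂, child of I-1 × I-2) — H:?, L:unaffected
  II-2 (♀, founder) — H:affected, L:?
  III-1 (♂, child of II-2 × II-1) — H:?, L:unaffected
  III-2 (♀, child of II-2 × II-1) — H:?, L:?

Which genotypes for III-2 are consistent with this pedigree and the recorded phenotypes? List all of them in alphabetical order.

H/I-1 ? ·: HH|Hh|hh
H/I-2 ? ·: HH|Hh|hh
H/II-1 ? I-1×I-2: HH|Hh|hh
H/II-2 aff ·: hh
H/III-1 ? II-2×II-1: Hh|hh
H/III-2 ? II-2×II-1: Hh|hh
⇒ H over [I-1,I-2,II-1,II-2,III-1,III-2]: 36 consistent
L/I-1 un ·: LL|Ll
L/I-2 un ·: LL|Ll
L/II-1 un I-1×I-2: LL|Ll
L/II-2 ? ·: LL|Ll|ll
L/III-1 un II-2×II-1: LL|Ll
L/III-2 ? II-2×II-1: LL|Ll|ll
⇒ L over [I-1,I-2,II-1,II-2,III-1,III-2]: 60 consistent

III-2 ∈ {Hh LL, Hh Ll, Hh ll, hh LL, hh Ll, hh ll}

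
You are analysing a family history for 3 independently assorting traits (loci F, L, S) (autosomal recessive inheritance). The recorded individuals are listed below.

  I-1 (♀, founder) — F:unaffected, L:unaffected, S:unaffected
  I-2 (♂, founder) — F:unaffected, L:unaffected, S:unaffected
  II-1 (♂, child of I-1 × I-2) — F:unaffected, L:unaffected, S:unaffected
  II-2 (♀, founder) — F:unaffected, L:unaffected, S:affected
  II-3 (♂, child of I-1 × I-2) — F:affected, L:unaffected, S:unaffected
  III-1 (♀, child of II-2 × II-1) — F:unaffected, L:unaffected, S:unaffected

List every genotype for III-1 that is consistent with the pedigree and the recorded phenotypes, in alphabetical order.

F/I-1 un ·: Ff
F/I-2 un ·: Ff
F/II-1 un I-1×I-2: FF|Ff
F/II-2 un ·: FF|Ff
F/II-3 aff I-1×I-2: ff
F/III-1 un II-2×II-1: FF|Ff
⇒ F over [I-1,I-2,II-1,II-2,II-3,III-1]: 7 consistent
L/I-1 un ·: LL|Ll
L/I-2 un ·: LL|Ll
L/II-1 un I-1×I-2: LL|Ll
L/II-2 un ·: LL|Ll
L/II-3 un I-1×I-2: LL|Ll
L/III-1 un II-2×II-1: LL|Ll
⇒ L over [I-1,I-2,II-1,II-2,II-3,III-1]: 45 consistent
S/I-1 un ·: SS|Ss
S/I-2 un ·: SS|Ss
S/II-1 un I-1×I-2: SS|Ss
S/II-2 aff ·: ss
S/II-3 un I-1×I-2: SS|Ss
S/III-1 un II-2×II-1: Ss
⇒ S over [I-1,I-2,II-1,II-2,II-3,III-1]: 13 consistent

III-1 ∈ {FF LL Ss, FF Ll Ss, Ff LL Ss, Ff Ll Ss}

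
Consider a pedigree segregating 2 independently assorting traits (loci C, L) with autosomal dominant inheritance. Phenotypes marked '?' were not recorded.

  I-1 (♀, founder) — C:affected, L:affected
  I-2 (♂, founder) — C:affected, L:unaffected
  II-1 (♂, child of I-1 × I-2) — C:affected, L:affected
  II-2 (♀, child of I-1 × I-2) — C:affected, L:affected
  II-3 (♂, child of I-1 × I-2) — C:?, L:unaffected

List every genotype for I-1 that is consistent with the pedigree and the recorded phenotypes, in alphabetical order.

I-1 ∈ {CC Ll, Cc Ll}

C/I-1 aff ·: Cc|CC
C/I-2 aff ·: Cc|CC
C/II-1 aff I-1×I-2: Cc|CC
C/II-2 aff I-1×I-2: Cc|CC
C/II-3 ? I-1×I-2: cc|Cc|CC
⇒ C over [I-1,I-2,II-1,II-2,II-3]: 29 consistent
L/I-1 aff ·: Ll
L/I-2 un ·: ll
L/II-1 aff I-1×I-2: Ll
L/II-2 aff I-1×I-2: Ll
L/II-3 un I-1×I-2: ll
⇒ L over [I-1,I-2,II-1,II-2,II-3]: 1 consistent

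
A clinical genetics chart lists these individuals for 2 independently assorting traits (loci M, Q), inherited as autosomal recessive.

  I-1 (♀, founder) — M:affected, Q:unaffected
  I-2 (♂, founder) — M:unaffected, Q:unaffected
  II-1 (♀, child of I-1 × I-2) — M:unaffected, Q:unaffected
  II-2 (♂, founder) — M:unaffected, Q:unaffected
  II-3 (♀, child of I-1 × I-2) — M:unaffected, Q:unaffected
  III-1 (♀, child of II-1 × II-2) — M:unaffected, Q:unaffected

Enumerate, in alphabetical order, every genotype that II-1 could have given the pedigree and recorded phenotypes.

M/I-1 aff ·: mm
M/I-2 un ·: MM|Mm
M/II-1 un I-1×I-2: Mm
M/II-2 un ·: MM|Mm
M/II-3 un I-1×I-2: Mm
M/III-1 un II-1×II-2: MM|Mm
⇒ M over [I-1,I-2,II-1,II-2,II-3,III-1]: 8 consistent
Q/I-1 un ·: QQ|Qq
Q/I-2 un ·: QQ|Qq
Q/II-1 un I-1×I-2: QQ|Qq
Q/II-2 un ·: QQ|Qq
Q/II-3 un I-1×I-2: QQ|Qq
Q/III-1 un II-1×II-2: QQ|Qq
⇒ Q over [I-1,I-2,II-1,II-2,II-3,III-1]: 45 consistent

II-1 ∈ {Mm QQ, Mm Qq}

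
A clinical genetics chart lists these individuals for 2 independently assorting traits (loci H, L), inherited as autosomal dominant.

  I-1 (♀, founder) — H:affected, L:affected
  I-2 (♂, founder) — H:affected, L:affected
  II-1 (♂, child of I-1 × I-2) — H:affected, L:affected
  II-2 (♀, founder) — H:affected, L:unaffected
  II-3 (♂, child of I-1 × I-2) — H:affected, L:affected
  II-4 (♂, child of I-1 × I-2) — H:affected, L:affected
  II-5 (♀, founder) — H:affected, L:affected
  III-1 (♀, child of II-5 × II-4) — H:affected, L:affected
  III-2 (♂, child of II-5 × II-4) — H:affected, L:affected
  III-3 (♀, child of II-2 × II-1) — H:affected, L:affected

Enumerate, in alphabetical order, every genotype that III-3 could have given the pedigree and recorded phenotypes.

III-3 ∈ {HH Ll, Hh Ll}

H/I-1 aff ·: Hh|HH
H/I-2 aff ·: Hh|HH
H/II-1 aff I-1×I-2: Hh|HH
H/II-2 aff ·: Hh|HH
H/II-3 aff I-1×I-2: Hh|HH
H/II-4 aff I-1×I-2: Hh|HH
H/II-5 aff ·: Hh|HH
H/III-1 aff II-5×II-4: Hh|HH
H/III-2 aff II-5×II-4: Hh|HH
H/III-3 aff II-2×II-1: Hh|HH
⇒ H over [I-1,I-2,II-1,II-2,II-3,II-4,II-5,III-1,III-2,III-3]: 561 consistent
L/I-1 aff ·: Ll|LL
L/I-2 aff ·: Ll|LL
L/II-1 aff I-1×I-2: Ll|LL
L/II-2 un ·: ll
L/II-3 aff I-1×I-2: Ll|LL
L/II-4 aff I-1×I-2: Ll|LL
L/II-5 aff ·: Ll|LL
L/III-1 aff II-5×II-4: Ll|LL
L/III-2 aff II-5×II-4: Ll|LL
L/III-3 aff II-2×II-1: Ll
⇒ L over [I-1,I-2,II-1,II-2,II-3,II-4,II-5,III-1,III-2,III-3]: 161 consistent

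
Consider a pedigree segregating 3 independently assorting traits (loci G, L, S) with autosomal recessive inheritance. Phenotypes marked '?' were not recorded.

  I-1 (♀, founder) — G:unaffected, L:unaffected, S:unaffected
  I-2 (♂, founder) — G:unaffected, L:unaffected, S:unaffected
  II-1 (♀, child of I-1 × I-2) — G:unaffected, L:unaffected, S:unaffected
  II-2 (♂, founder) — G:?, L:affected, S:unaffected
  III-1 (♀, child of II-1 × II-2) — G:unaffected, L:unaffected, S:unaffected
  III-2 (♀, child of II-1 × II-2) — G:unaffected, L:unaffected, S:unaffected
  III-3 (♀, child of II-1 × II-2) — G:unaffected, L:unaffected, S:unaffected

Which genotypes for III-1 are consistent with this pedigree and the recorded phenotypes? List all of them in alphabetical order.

G/I-1 un ·: GG|Gg
G/I-2 un ·: GG|Gg
G/II-1 un I-1×I-2: GG|Gg
G/II-2 ? ·: GG|Gg|gg
G/III-1 un II-1×II-2: GG|Gg
G/III-2 un II-1×II-2: GG|Gg
G/III-3 un II-1×II-2: GG|Gg
⇒ G over [I-1,I-2,II-1,II-2,III-1,III-2,III-3]: 91 consistent
L/I-1 un ·: LL|Ll
L/I-2 un ·: LL|Ll
L/II-1 un I-1×I-2: LL|Ll
L/II-2 aff ·: ll
L/III-1 un II-1×II-2: Ll
L/III-2 un II-1×II-2: Ll
L/III-3 un II-1×II-2: Ll
⇒ L over [I-1,I-2,II-1,II-2,III-1,III-2,III-3]: 7 consistent
S/I-1 un ·: SS|Ss
S/I-2 un ·: SS|Ss
S/II-1 un I-1×I-2: SS|Ss
S/II-2 un ·: SS|Ss
S/III-1 un II-1×II-2: SS|Ss
S/III-2 un II-1×II-2: SS|Ss
S/III-3 un II-1×II-2: SS|Ss
⇒ S over [I-1,I-2,II-1,II-2,III-1,III-2,III-3]: 84 consistent

III-1 ∈ {GG Ll SS, GG Ll Ss, Gg Ll SS, Gg Ll Ss}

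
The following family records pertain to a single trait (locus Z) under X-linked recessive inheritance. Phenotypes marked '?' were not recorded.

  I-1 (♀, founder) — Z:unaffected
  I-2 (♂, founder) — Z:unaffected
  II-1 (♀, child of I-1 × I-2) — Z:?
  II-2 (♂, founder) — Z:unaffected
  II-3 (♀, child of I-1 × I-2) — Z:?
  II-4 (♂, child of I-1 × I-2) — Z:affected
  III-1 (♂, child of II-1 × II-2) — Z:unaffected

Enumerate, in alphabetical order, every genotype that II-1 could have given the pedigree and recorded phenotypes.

II-1 ∈ {X^ZX^Z, X^ZX^z}

Z/I-1 un ·: X^ZX^z
Z/I-2 un ·: X^ZY
Z/II-1 ? I-1×I-2: X^ZX^Z|X^ZX^z
Z/II-2 un ·: X^ZY
Z/II-3 ? I-1×I-2: X^ZX^Z|X^ZX^z
Z/II-4 aff I-1×I-2: X^zY
Z/III-1 un II-1×II-2: X^ZY
⇒ Z over [I-1,I-2,II-1,II-2,II-3,II-4,III-1]: 4 consistent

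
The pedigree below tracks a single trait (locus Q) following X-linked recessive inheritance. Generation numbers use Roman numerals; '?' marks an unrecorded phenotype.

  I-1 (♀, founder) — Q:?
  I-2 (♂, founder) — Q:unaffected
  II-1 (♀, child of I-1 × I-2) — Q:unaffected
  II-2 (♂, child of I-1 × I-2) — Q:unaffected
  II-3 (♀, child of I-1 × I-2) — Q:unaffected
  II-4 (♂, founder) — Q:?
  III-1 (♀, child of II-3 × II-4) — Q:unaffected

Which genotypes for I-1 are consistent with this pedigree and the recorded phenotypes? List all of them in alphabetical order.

Q/I-1 ? ·: X^QX^Q|X^QX^q
Q/I-2 un ·: X^QY
Q/II-1 un I-1×I-2: X^QX^Q|X^QX^q
Q/II-2 un I-1×I-2: X^QY
Q/II-3 un I-1×I-2: X^QX^Q|X^QX^q
Q/II-4 ? ·: X^QY|X^qY
Q/III-1 un II-3×II-4: X^QX^Q|X^QX^q
⇒ Q over [I-1,I-2,II-1,II-2,II-3,II-4,III-1]: 12 consistent

I-1 ∈ {X^QX^Q, X^QX^q}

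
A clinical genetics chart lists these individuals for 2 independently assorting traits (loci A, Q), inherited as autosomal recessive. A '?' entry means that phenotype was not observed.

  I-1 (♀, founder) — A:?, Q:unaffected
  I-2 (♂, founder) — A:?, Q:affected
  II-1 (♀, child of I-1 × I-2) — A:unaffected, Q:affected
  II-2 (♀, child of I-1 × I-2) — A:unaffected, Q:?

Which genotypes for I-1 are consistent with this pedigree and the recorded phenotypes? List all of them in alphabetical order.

A/I-1 ? ·: AA|Aa|aa
A/I-2 ? ·: AA|Aa|aa
A/II-1 un I-1×I-2: AA|Aa
A/II-2 un I-1×I-2: AA|Aa
⇒ A over [I-1,I-2,II-1,II-2]: 17 consistent
Q/I-1 un ·: Qq
Q/I-2 aff ·: qq
Q/II-1 aff I-1×I-2: qq
Q/II-2 ? I-1×I-2: Qq|qq
⇒ Q over [I-1,I-2,II-1,II-2]: 2 consistent

I-1 ∈ {AA Qq, Aa Qq, aa Qq}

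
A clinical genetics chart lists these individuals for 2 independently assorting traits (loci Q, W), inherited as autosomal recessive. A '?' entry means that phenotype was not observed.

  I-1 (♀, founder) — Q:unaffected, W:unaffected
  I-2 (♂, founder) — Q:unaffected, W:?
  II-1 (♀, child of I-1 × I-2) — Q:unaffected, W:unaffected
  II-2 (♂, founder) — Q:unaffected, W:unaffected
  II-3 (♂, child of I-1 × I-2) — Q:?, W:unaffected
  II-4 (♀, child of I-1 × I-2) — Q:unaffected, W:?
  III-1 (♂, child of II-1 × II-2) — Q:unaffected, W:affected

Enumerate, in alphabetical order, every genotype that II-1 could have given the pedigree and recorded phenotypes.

Q/I-1 un ·: QQ|Qq
Q/I-2 un ·: QQ|Qq
Q/II-1 un I-1×I-2: QQ|Qq
Q/II-2 un ·: QQ|Qq
Q/II-3 ? I-1×I-2: QQ|Qq|qq
Q/II-4 un I-1×I-2: QQ|Qq
Q/III-1 un II-1×II-2: QQ|Qq
⇒ Q over [I-1,I-2,II-1,II-2,II-3,II-4,III-1]: 101 consistent
W/I-1 un ·: WW|Ww
W/I-2 ? ·: WW|Ww|ww
W/II-1 un I-1×I-2: Ww
W/II-2 un ·: Ww
W/II-3 un I-1×I-2: WW|Ww
W/II-4 ? I-1×I-2: WW|Ww|ww
W/III-1 aff II-1×II-2: ww
⇒ W over [I-1,I-2,II-1,II-2,II-3,II-4,III-1]: 17 consistent

II-1 ∈ {QQ Ww, Qq Ww}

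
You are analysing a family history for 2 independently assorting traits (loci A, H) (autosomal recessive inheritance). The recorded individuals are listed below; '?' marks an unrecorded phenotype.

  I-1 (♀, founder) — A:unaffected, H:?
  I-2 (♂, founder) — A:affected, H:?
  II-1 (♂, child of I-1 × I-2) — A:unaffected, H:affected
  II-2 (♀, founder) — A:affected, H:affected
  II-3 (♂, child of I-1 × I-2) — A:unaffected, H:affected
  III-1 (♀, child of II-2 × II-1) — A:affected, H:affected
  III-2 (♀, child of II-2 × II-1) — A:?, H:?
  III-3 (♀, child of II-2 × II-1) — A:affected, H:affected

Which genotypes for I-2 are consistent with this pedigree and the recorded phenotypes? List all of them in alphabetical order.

A/I-1 un ·: AA|Aa
A/I-2 aff ·: aa
A/II-1 un I-1×I-2: Aa
A/II-2 aff ·: aa
A/II-3 un I-1×I-2: Aa
A/III-1 aff II-2×II-1: aa
A/III-2 ? II-2×II-1: Aa|aa
A/III-3 aff II-2×II-1: aa
⇒ A over [I-1,I-2,II-1,II-2,II-3,III-1,III-2,III-3]: 4 consistent
H/I-1 ? ·: Hh|hh
H/I-2 ? ·: Hh|hh
H/II-1 aff I-1×I-2: hh
H/II-2 aff ·: hh
H/II-3 aff I-1×I-2: hh
H/III-1 aff II-2×II-1: hh
H/III-2 ? II-2×II-1: hh
H/III-3 aff II-2×II-1: hh
⇒ H over [I-1,I-2,II-1,II-2,II-3,III-1,III-2,III-3]: 4 consistent

I-2 ∈ {aa Hh, aa hh}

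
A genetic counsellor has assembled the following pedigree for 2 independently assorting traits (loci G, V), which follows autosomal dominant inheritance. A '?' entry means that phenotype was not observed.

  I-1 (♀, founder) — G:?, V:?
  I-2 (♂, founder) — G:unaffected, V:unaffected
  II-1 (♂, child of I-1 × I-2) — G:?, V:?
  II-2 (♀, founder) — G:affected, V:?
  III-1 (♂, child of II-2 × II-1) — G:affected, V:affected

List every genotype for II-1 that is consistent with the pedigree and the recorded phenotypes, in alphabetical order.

II-1 ∈ {Gg Vv, Gg vv, gg Vv, gg vv}

G/I-1 ? ·: gg|Gg|GG
G/I-2 un ·: gg
G/II-1 ? I-1×I-2: gg|Gg
G/II-2 aff ·: Gg|GG
G/III-1 aff II-2×II-1: Gg|GG
⇒ G over [I-1,I-2,II-1,II-2,III-1]: 12 consistent
V/I-1 ? ·: vv|Vv|VV
V/I-2 un ·: vv
V/II-1 ? I-1×I-2: vv|Vv
V/II-2 ? ·: vv|Vv|VV
V/III-1 aff II-2×II-1: Vv|VV
⇒ V over [I-1,I-2,II-1,II-2,III-1]: 14 consistent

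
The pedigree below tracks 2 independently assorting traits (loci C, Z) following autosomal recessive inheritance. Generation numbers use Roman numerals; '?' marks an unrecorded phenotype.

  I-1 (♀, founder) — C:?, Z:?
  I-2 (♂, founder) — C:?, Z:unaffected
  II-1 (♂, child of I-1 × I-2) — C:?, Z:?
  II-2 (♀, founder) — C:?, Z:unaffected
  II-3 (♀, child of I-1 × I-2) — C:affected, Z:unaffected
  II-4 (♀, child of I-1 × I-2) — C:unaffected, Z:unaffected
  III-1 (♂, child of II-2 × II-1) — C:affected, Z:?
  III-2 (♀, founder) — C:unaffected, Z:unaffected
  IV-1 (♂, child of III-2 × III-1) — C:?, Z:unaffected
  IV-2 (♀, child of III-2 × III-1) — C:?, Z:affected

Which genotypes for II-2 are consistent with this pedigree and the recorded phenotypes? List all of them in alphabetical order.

C/I-1 ? ·: Cc|cc
C/I-2 ? ·: Cc|cc
C/II-1 ? I-1×I-2: Cc|cc
C/II-2 ? ·: Cc|cc
C/II-3 aff I-1×I-2: cc
C/II-4 un I-1×I-2: CC|Cc
C/III-1 aff II-2×II-1: cc
C/III-2 un ·: CC|Cc
C/IV-1 ? III-2×III-1: Cc|cc
C/IV-2 ? III-2×III-1: Cc|cc
⇒ C over [I-1,I-2,II-1,II-2,II-3,II-4,III-1,III-2,IV-1,IV-2]: 80 consistent
Z/I-1 ? ·: ZZ|Zz|zz
Z/I-2 un ·: ZZ|Zz
Z/II-1 ? I-1×I-2: ZZ|Zz|zz
Z/II-2 un ·: ZZ|Zz
Z/II-3 un I-1×I-2: ZZ|Zz
Z/II-4 un I-1×I-2: ZZ|Zz
Z/III-1 ? II-2×II-1: Zz|zz
Z/III-2 un ·: Zz
Z/IV-1 un III-2×III-1: ZZ|Zz
Z/IV-2 aff III-2×III-1: zz
⇒ Z over [I-1,I-2,II-1,II-2,II-3,II-4,III-1,III-2,IV-1,IV-2]: 121 consistent

II-2 ∈ {Cc ZZ, Cc Zz, cc ZZ, cc Zz}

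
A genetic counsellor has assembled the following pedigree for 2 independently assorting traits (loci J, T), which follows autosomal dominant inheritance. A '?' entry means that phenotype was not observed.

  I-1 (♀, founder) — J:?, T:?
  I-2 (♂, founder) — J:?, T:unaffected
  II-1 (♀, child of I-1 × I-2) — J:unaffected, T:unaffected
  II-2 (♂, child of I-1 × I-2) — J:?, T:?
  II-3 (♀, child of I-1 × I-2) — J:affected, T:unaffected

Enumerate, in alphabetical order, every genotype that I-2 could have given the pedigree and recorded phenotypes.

I-2 ∈ {Jj tt, jj tt}

J/I-1 ? ·: jj|Jj
J/I-2 ? ·: jj|Jj
J/II-1 un I-1×I-2: jj
J/II-2 ? I-1×I-2: jj|Jj|JJ
J/II-3 aff I-1×I-2: Jj|JJ
⇒ J over [I-1,I-2,II-1,II-2,II-3]: 10 consistent
T/I-1 ? ·: tt|Tt
T/I-2 un ·: tt
T/II-1 un I-1×I-2: tt
T/II-2 ? I-1×I-2: tt|Tt
T/II-3 un I-1×I-2: tt
⇒ T over [I-1,I-2,II-1,II-2,II-3]: 3 consistent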